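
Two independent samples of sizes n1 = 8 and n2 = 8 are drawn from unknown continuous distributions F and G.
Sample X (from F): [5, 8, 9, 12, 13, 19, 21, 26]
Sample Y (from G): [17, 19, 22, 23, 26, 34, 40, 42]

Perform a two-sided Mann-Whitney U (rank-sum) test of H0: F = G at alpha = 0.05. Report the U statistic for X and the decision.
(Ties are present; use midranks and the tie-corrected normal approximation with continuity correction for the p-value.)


Step 1: Combine and sort all 16 observations; assign midranks.
sorted (value, group): (5,X), (8,X), (9,X), (12,X), (13,X), (17,Y), (19,X), (19,Y), (21,X), (22,Y), (23,Y), (26,X), (26,Y), (34,Y), (40,Y), (42,Y)
ranks: 5->1, 8->2, 9->3, 12->4, 13->5, 17->6, 19->7.5, 19->7.5, 21->9, 22->10, 23->11, 26->12.5, 26->12.5, 34->14, 40->15, 42->16
Step 2: Rank sum for X: R1 = 1 + 2 + 3 + 4 + 5 + 7.5 + 9 + 12.5 = 44.
Step 3: U_X = R1 - n1(n1+1)/2 = 44 - 8*9/2 = 44 - 36 = 8.
       U_Y = n1*n2 - U_X = 64 - 8 = 56.
Step 4: Ties are present, so use the tie-corrected normal approximation (with continuity correction) for the p-value.
Step 5: p-value = 0.013450; compare to alpha = 0.05. reject H0.

U_X = 8, p = 0.013450, reject H0 at alpha = 0.05.


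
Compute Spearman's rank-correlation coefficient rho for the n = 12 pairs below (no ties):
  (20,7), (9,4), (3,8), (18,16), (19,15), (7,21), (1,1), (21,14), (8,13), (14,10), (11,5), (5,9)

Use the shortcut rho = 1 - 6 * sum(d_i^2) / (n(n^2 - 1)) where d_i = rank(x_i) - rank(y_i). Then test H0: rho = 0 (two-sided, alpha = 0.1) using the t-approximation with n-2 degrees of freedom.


Step 1: Rank x and y separately (midranks; no ties here).
rank(x): 20->11, 9->6, 3->2, 18->9, 19->10, 7->4, 1->1, 21->12, 8->5, 14->8, 11->7, 5->3
rank(y): 7->4, 4->2, 8->5, 16->11, 15->10, 21->12, 1->1, 14->9, 13->8, 10->7, 5->3, 9->6
Step 2: d_i = R_x(i) - R_y(i); compute d_i^2.
  (11-4)^2=49, (6-2)^2=16, (2-5)^2=9, (9-11)^2=4, (10-10)^2=0, (4-12)^2=64, (1-1)^2=0, (12-9)^2=9, (5-8)^2=9, (8-7)^2=1, (7-3)^2=16, (3-6)^2=9
sum(d^2) = 186.
Step 3: rho = 1 - 6*186 / (12*(12^2 - 1)) = 1 - 1116/1716 = 0.349650.
Step 4: Under H0, t = rho * sqrt((n-2)/(1-rho^2)) = 1.1802 ~ t(10).
Step 5: Two-sided p-value from the t-distribution with 10 df = 0.265239.
Step 6: alpha = 0.1. fail to reject H0.

rho = 0.3497, p = 0.265239, fail to reject H0 at alpha = 0.1.


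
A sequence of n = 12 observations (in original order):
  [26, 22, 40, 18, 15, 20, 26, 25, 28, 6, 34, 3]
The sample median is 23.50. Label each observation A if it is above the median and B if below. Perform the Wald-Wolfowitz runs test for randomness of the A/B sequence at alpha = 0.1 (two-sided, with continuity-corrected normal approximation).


Step 1: Compute median = 23.50; label A = above, B = below.
Labels in order: ABABBBAAABAB  (n_A = 6, n_B = 6)
Step 2: Count runs R = 8.
Step 3: Under H0 (random ordering), E[R] = 2*n_A*n_B/(n_A+n_B) + 1 = 2*6*6/12 + 1 = 7.0000.
        Var[R] = 2*n_A*n_B*(2*n_A*n_B - n_A - n_B) / ((n_A+n_B)^2 * (n_A+n_B-1)) = 4320/1584 = 2.7273.
        SD[R] = 1.6514.
Step 4: Continuity-corrected z = (R - 0.5 - E[R]) / SD[R] = (8 - 0.5 - 7.0000) / 1.6514 = 0.3028.
Step 5: Two-sided p-value via normal approximation = 2*(1 - Phi(|z|)) = 0.762069.
Step 6: alpha = 0.1. fail to reject H0.

R = 8, z = 0.3028, p = 0.762069, fail to reject H0.


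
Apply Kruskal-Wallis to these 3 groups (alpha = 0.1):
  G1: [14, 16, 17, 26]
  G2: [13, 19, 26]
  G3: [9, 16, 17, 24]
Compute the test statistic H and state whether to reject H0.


Step 1: Combine all N = 11 observations and assign midranks.
sorted (value, group, rank): (9,G3,1), (13,G2,2), (14,G1,3), (16,G1,4.5), (16,G3,4.5), (17,G1,6.5), (17,G3,6.5), (19,G2,8), (24,G3,9), (26,G1,10.5), (26,G2,10.5)
Step 2: Sum ranks within each group.
R_1 = 24.5 (n_1 = 4)
R_2 = 20.5 (n_2 = 3)
R_3 = 21 (n_3 = 4)
Step 3: H = 12/(N(N+1)) * sum(R_i^2/n_i) - 3(N+1)
     = 12/(11*12) * (24.5^2/4 + 20.5^2/3 + 21^2/4) - 3*12
     = 0.090909 * 400.396 - 36
     = 0.399621.
Step 4: Ties present; correction factor C = 1 - 18/(11^3 - 11) = 0.986364. Corrected H = 0.399621 / 0.986364 = 0.405146.
Step 5: Under H0, H ~ chi^2(2); p-value = 0.816627.
Step 6: alpha = 0.1. fail to reject H0.

H = 0.4051, df = 2, p = 0.816627, fail to reject H0.


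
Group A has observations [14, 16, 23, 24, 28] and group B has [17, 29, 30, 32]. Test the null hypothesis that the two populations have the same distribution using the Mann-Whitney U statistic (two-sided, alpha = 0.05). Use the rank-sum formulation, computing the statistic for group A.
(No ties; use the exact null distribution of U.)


Step 1: Combine and sort all 9 observations; assign midranks.
sorted (value, group): (14,X), (16,X), (17,Y), (23,X), (24,X), (28,X), (29,Y), (30,Y), (32,Y)
ranks: 14->1, 16->2, 17->3, 23->4, 24->5, 28->6, 29->7, 30->8, 32->9
Step 2: Rank sum for X: R1 = 1 + 2 + 4 + 5 + 6 = 18.
Step 3: U_X = R1 - n1(n1+1)/2 = 18 - 5*6/2 = 18 - 15 = 3.
       U_Y = n1*n2 - U_X = 20 - 3 = 17.
Step 4: No ties, so the exact null distribution of U (based on enumerating the C(9,5) = 126 equally likely rank assignments) gives the two-sided p-value.
Step 5: p-value = 0.111111; compare to alpha = 0.05. fail to reject H0.

U_X = 3, p = 0.111111, fail to reject H0 at alpha = 0.05.


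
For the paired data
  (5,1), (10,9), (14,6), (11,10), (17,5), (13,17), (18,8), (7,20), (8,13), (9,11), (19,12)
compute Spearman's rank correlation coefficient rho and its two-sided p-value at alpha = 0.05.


Step 1: Rank x and y separately (midranks; no ties here).
rank(x): 5->1, 10->5, 14->8, 11->6, 17->9, 13->7, 18->10, 7->2, 8->3, 9->4, 19->11
rank(y): 1->1, 9->5, 6->3, 10->6, 5->2, 17->10, 8->4, 20->11, 13->9, 11->7, 12->8
Step 2: d_i = R_x(i) - R_y(i); compute d_i^2.
  (1-1)^2=0, (5-5)^2=0, (8-3)^2=25, (6-6)^2=0, (9-2)^2=49, (7-10)^2=9, (10-4)^2=36, (2-11)^2=81, (3-9)^2=36, (4-7)^2=9, (11-8)^2=9
sum(d^2) = 254.
Step 3: rho = 1 - 6*254 / (11*(11^2 - 1)) = 1 - 1524/1320 = -0.154545.
Step 4: Under H0, t = rho * sqrt((n-2)/(1-rho^2)) = -0.4693 ~ t(9).
Step 5: Two-sided p-value from the t-distribution with 9 df = 0.650034.
Step 6: alpha = 0.05. fail to reject H0.

rho = -0.1545, p = 0.650034, fail to reject H0 at alpha = 0.05.


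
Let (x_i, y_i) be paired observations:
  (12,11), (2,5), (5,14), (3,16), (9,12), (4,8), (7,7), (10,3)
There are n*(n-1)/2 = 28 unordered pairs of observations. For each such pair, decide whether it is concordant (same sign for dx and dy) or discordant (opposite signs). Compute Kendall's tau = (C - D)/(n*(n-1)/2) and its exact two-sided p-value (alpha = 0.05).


Step 1: Enumerate the 28 unordered pairs (i,j) with i<j and classify each by sign(x_j-x_i) * sign(y_j-y_i).
  (1,2):dx=-10,dy=-6->C; (1,3):dx=-7,dy=+3->D; (1,4):dx=-9,dy=+5->D; (1,5):dx=-3,dy=+1->D
  (1,6):dx=-8,dy=-3->C; (1,7):dx=-5,dy=-4->C; (1,8):dx=-2,dy=-8->C; (2,3):dx=+3,dy=+9->C
  (2,4):dx=+1,dy=+11->C; (2,5):dx=+7,dy=+7->C; (2,6):dx=+2,dy=+3->C; (2,7):dx=+5,dy=+2->C
  (2,8):dx=+8,dy=-2->D; (3,4):dx=-2,dy=+2->D; (3,5):dx=+4,dy=-2->D; (3,6):dx=-1,dy=-6->C
  (3,7):dx=+2,dy=-7->D; (3,8):dx=+5,dy=-11->D; (4,5):dx=+6,dy=-4->D; (4,6):dx=+1,dy=-8->D
  (4,7):dx=+4,dy=-9->D; (4,8):dx=+7,dy=-13->D; (5,6):dx=-5,dy=-4->C; (5,7):dx=-2,dy=-5->C
  (5,8):dx=+1,dy=-9->D; (6,7):dx=+3,dy=-1->D; (6,8):dx=+6,dy=-5->D; (7,8):dx=+3,dy=-4->D
Step 2: C = 12, D = 16, total pairs = 28.
Step 3: tau = (C - D)/(n(n-1)/2) = (12 - 16)/28 = -0.142857.
Step 4: Exact two-sided p-value (enumerate n! = 40320 permutations of y under H0): p = 0.719544.
Step 5: alpha = 0.05. fail to reject H0.

tau_b = -0.1429 (C=12, D=16), p = 0.719544, fail to reject H0.


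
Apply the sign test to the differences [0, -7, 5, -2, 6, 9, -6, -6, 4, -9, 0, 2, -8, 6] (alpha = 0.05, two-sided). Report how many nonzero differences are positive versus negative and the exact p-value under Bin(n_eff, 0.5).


Step 1: Discard zero differences. Original n = 14; n_eff = number of nonzero differences = 12.
Nonzero differences (with sign): -7, +5, -2, +6, +9, -6, -6, +4, -9, +2, -8, +6
Step 2: Count signs: positive = 6, negative = 6.
Step 3: Under H0: P(positive) = 0.5, so the number of positives S ~ Bin(12, 0.5).
Step 4: Two-sided exact p-value = sum of Bin(12,0.5) probabilities at or below the observed probability = 1.000000.
Step 5: alpha = 0.05. fail to reject H0.

n_eff = 12, pos = 6, neg = 6, p = 1.000000, fail to reject H0.


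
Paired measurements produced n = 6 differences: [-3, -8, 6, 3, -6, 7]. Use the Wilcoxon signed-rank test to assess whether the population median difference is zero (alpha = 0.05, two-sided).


Step 1: Drop any zero differences (none here) and take |d_i|.
|d| = [3, 8, 6, 3, 6, 7]
Step 2: Midrank |d_i| (ties get averaged ranks).
ranks: |3|->1.5, |8|->6, |6|->3.5, |3|->1.5, |6|->3.5, |7|->5
Step 3: Attach original signs; sum ranks with positive sign and with negative sign.
W+ = 3.5 + 1.5 + 5 = 10
W- = 1.5 + 6 + 3.5 = 11
(Check: W+ + W- = 21 should equal n(n+1)/2 = 21.)
Step 4: Test statistic W = min(W+, W-) = 10.
Step 5: Ties in |d|, so use the tie-corrected normal approximation.
        E[W] = n(n+1)/4 = 6*7/4 = 10.5.
        Tie groups: |d|=3 (t=2), |d|=6 (t=2); sum(t^3 - t) = 12.
        Var[W] = n(n+1)(2n+1)/24 - sum(t^3-t)/48 = 546/24 - 12/48 = 22.5.
        z = (W - E[W]) / sqrt(Var[W]) = (10 - 10.5) / 4.7434 = -0.1054.
        Two-sided p = 2*Phi(z) = 0.916051.
Step 6: alpha = 0.05. fail to reject H0.

W+ = 10, W- = 11, W = min = 10, p = 0.916051, fail to reject H0.


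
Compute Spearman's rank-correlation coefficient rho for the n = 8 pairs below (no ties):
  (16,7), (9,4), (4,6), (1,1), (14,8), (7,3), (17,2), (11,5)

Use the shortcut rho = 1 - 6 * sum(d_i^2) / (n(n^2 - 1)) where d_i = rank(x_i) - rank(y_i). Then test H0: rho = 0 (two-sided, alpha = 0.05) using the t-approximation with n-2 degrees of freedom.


Step 1: Rank x and y separately (midranks; no ties here).
rank(x): 16->7, 9->4, 4->2, 1->1, 14->6, 7->3, 17->8, 11->5
rank(y): 7->7, 4->4, 6->6, 1->1, 8->8, 3->3, 2->2, 5->5
Step 2: d_i = R_x(i) - R_y(i); compute d_i^2.
  (7-7)^2=0, (4-4)^2=0, (2-6)^2=16, (1-1)^2=0, (6-8)^2=4, (3-3)^2=0, (8-2)^2=36, (5-5)^2=0
sum(d^2) = 56.
Step 3: rho = 1 - 6*56 / (8*(8^2 - 1)) = 1 - 336/504 = 0.333333.
Step 4: Under H0, t = rho * sqrt((n-2)/(1-rho^2)) = 0.8660 ~ t(6).
Step 5: Two-sided p-value from the t-distribution with 6 df = 0.419753.
Step 6: alpha = 0.05. fail to reject H0.

rho = 0.3333, p = 0.419753, fail to reject H0 at alpha = 0.05.


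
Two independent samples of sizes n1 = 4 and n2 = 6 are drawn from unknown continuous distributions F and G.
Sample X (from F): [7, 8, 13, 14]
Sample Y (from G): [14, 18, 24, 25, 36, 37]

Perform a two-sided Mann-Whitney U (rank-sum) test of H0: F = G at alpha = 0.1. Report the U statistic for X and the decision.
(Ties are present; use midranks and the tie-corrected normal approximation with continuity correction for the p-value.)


Step 1: Combine and sort all 10 observations; assign midranks.
sorted (value, group): (7,X), (8,X), (13,X), (14,X), (14,Y), (18,Y), (24,Y), (25,Y), (36,Y), (37,Y)
ranks: 7->1, 8->2, 13->3, 14->4.5, 14->4.5, 18->6, 24->7, 25->8, 36->9, 37->10
Step 2: Rank sum for X: R1 = 1 + 2 + 3 + 4.5 = 10.5.
Step 3: U_X = R1 - n1(n1+1)/2 = 10.5 - 4*5/2 = 10.5 - 10 = 0.5.
       U_Y = n1*n2 - U_X = 24 - 0.5 = 23.5.
Step 4: Ties are present, so use the tie-corrected normal approximation (with continuity correction) for the p-value.
Step 5: p-value = 0.018655; compare to alpha = 0.1. reject H0.

U_X = 0.5, p = 0.018655, reject H0 at alpha = 0.1.


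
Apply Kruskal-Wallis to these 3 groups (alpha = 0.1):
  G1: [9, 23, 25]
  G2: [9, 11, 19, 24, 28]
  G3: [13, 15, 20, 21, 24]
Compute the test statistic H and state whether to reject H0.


Step 1: Combine all N = 13 observations and assign midranks.
sorted (value, group, rank): (9,G1,1.5), (9,G2,1.5), (11,G2,3), (13,G3,4), (15,G3,5), (19,G2,6), (20,G3,7), (21,G3,8), (23,G1,9), (24,G2,10.5), (24,G3,10.5), (25,G1,12), (28,G2,13)
Step 2: Sum ranks within each group.
R_1 = 22.5 (n_1 = 3)
R_2 = 34 (n_2 = 5)
R_3 = 34.5 (n_3 = 5)
Step 3: H = 12/(N(N+1)) * sum(R_i^2/n_i) - 3(N+1)
     = 12/(13*14) * (22.5^2/3 + 34^2/5 + 34.5^2/5) - 3*14
     = 0.065934 * 638 - 42
     = 0.065934.
Step 4: Ties present; correction factor C = 1 - 12/(13^3 - 13) = 0.994505. Corrected H = 0.065934 / 0.994505 = 0.066298.
Step 5: Under H0, H ~ chi^2(2); p-value = 0.967394.
Step 6: alpha = 0.1. fail to reject H0.

H = 0.0663, df = 2, p = 0.967394, fail to reject H0.


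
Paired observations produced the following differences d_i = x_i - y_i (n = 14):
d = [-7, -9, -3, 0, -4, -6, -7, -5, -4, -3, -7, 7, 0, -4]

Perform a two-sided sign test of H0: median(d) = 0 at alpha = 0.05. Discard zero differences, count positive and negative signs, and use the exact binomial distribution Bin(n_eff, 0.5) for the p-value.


Step 1: Discard zero differences. Original n = 14; n_eff = number of nonzero differences = 12.
Nonzero differences (with sign): -7, -9, -3, -4, -6, -7, -5, -4, -3, -7, +7, -4
Step 2: Count signs: positive = 1, negative = 11.
Step 3: Under H0: P(positive) = 0.5, so the number of positives S ~ Bin(12, 0.5).
Step 4: Two-sided exact p-value = sum of Bin(12,0.5) probabilities at or below the observed probability = 0.006348.
Step 5: alpha = 0.05. reject H0.

n_eff = 12, pos = 1, neg = 11, p = 0.006348, reject H0.


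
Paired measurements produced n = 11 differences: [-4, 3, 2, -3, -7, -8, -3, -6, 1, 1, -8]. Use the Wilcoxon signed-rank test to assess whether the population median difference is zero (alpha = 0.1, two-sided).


Step 1: Drop any zero differences (none here) and take |d_i|.
|d| = [4, 3, 2, 3, 7, 8, 3, 6, 1, 1, 8]
Step 2: Midrank |d_i| (ties get averaged ranks).
ranks: |4|->7, |3|->5, |2|->3, |3|->5, |7|->9, |8|->10.5, |3|->5, |6|->8, |1|->1.5, |1|->1.5, |8|->10.5
Step 3: Attach original signs; sum ranks with positive sign and with negative sign.
W+ = 5 + 3 + 1.5 + 1.5 = 11
W- = 7 + 5 + 9 + 10.5 + 5 + 8 + 10.5 = 55
(Check: W+ + W- = 66 should equal n(n+1)/2 = 66.)
Step 4: Test statistic W = min(W+, W-) = 11.
Step 5: Ties in |d|, so use the tie-corrected normal approximation.
        E[W] = n(n+1)/4 = 11*12/4 = 33.
        Tie groups: |d|=1 (t=2), |d|=3 (t=3), |d|=8 (t=2); sum(t^3 - t) = 36.
        Var[W] = n(n+1)(2n+1)/24 - sum(t^3-t)/48 = 3036/24 - 36/48 = 125.75.
        z = (W - E[W]) / sqrt(Var[W]) = (11 - 33) / 11.2138 = -1.9619.
        Two-sided p = 2*Phi(z) = 0.049778.
Step 6: alpha = 0.1. reject H0.

W+ = 11, W- = 55, W = min = 11, p = 0.049778, reject H0.


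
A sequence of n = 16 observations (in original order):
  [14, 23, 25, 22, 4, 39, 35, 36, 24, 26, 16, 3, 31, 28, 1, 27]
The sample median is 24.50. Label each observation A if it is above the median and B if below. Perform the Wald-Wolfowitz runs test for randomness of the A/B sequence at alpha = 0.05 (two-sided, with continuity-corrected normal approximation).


Step 1: Compute median = 24.50; label A = above, B = below.
Labels in order: BBABBAAABABBAABA  (n_A = 8, n_B = 8)
Step 2: Count runs R = 10.
Step 3: Under H0 (random ordering), E[R] = 2*n_A*n_B/(n_A+n_B) + 1 = 2*8*8/16 + 1 = 9.0000.
        Var[R] = 2*n_A*n_B*(2*n_A*n_B - n_A - n_B) / ((n_A+n_B)^2 * (n_A+n_B-1)) = 14336/3840 = 3.7333.
        SD[R] = 1.9322.
Step 4: Continuity-corrected z = (R - 0.5 - E[R]) / SD[R] = (10 - 0.5 - 9.0000) / 1.9322 = 0.2588.
Step 5: Two-sided p-value via normal approximation = 2*(1 - Phi(|z|)) = 0.795809.
Step 6: alpha = 0.05. fail to reject H0.

R = 10, z = 0.2588, p = 0.795809, fail to reject H0.


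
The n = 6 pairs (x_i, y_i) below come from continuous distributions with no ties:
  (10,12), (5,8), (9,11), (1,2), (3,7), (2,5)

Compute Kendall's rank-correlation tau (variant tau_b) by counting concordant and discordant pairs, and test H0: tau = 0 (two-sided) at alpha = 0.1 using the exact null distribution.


Step 1: Enumerate the 15 unordered pairs (i,j) with i<j and classify each by sign(x_j-x_i) * sign(y_j-y_i).
  (1,2):dx=-5,dy=-4->C; (1,3):dx=-1,dy=-1->C; (1,4):dx=-9,dy=-10->C; (1,5):dx=-7,dy=-5->C
  (1,6):dx=-8,dy=-7->C; (2,3):dx=+4,dy=+3->C; (2,4):dx=-4,dy=-6->C; (2,5):dx=-2,dy=-1->C
  (2,6):dx=-3,dy=-3->C; (3,4):dx=-8,dy=-9->C; (3,5):dx=-6,dy=-4->C; (3,6):dx=-7,dy=-6->C
  (4,5):dx=+2,dy=+5->C; (4,6):dx=+1,dy=+3->C; (5,6):dx=-1,dy=-2->C
Step 2: C = 15, D = 0, total pairs = 15.
Step 3: tau = (C - D)/(n(n-1)/2) = (15 - 0)/15 = 1.000000.
Step 4: Exact two-sided p-value (enumerate n! = 720 permutations of y under H0): p = 0.002778.
Step 5: alpha = 0.1. reject H0.

tau_b = 1.0000 (C=15, D=0), p = 0.002778, reject H0.


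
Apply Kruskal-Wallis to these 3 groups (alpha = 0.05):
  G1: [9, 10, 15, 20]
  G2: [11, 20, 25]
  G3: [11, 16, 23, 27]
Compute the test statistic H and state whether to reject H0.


Step 1: Combine all N = 11 observations and assign midranks.
sorted (value, group, rank): (9,G1,1), (10,G1,2), (11,G2,3.5), (11,G3,3.5), (15,G1,5), (16,G3,6), (20,G1,7.5), (20,G2,7.5), (23,G3,9), (25,G2,10), (27,G3,11)
Step 2: Sum ranks within each group.
R_1 = 15.5 (n_1 = 4)
R_2 = 21 (n_2 = 3)
R_3 = 29.5 (n_3 = 4)
Step 3: H = 12/(N(N+1)) * sum(R_i^2/n_i) - 3(N+1)
     = 12/(11*12) * (15.5^2/4 + 21^2/3 + 29.5^2/4) - 3*12
     = 0.090909 * 424.625 - 36
     = 2.602273.
Step 4: Ties present; correction factor C = 1 - 12/(11^3 - 11) = 0.990909. Corrected H = 2.602273 / 0.990909 = 2.626147.
Step 5: Under H0, H ~ chi^2(2); p-value = 0.268992.
Step 6: alpha = 0.05. fail to reject H0.

H = 2.6261, df = 2, p = 0.268992, fail to reject H0.


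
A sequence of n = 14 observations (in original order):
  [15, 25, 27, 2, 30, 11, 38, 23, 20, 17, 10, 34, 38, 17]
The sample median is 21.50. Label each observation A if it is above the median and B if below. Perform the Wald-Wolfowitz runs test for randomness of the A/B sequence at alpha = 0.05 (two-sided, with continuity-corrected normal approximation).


Step 1: Compute median = 21.50; label A = above, B = below.
Labels in order: BAABABAABBBAAB  (n_A = 7, n_B = 7)
Step 2: Count runs R = 9.
Step 3: Under H0 (random ordering), E[R] = 2*n_A*n_B/(n_A+n_B) + 1 = 2*7*7/14 + 1 = 8.0000.
        Var[R] = 2*n_A*n_B*(2*n_A*n_B - n_A - n_B) / ((n_A+n_B)^2 * (n_A+n_B-1)) = 8232/2548 = 3.2308.
        SD[R] = 1.7974.
Step 4: Continuity-corrected z = (R - 0.5 - E[R]) / SD[R] = (9 - 0.5 - 8.0000) / 1.7974 = 0.2782.
Step 5: Two-sided p-value via normal approximation = 2*(1 - Phi(|z|)) = 0.780879.
Step 6: alpha = 0.05. fail to reject H0.

R = 9, z = 0.2782, p = 0.780879, fail to reject H0.


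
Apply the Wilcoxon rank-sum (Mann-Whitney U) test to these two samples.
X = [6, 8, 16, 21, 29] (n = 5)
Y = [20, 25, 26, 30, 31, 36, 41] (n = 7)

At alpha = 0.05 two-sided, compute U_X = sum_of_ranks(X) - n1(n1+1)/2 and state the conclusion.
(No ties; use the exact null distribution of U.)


Step 1: Combine and sort all 12 observations; assign midranks.
sorted (value, group): (6,X), (8,X), (16,X), (20,Y), (21,X), (25,Y), (26,Y), (29,X), (30,Y), (31,Y), (36,Y), (41,Y)
ranks: 6->1, 8->2, 16->3, 20->4, 21->5, 25->6, 26->7, 29->8, 30->9, 31->10, 36->11, 41->12
Step 2: Rank sum for X: R1 = 1 + 2 + 3 + 5 + 8 = 19.
Step 3: U_X = R1 - n1(n1+1)/2 = 19 - 5*6/2 = 19 - 15 = 4.
       U_Y = n1*n2 - U_X = 35 - 4 = 31.
Step 4: No ties, so the exact null distribution of U (based on enumerating the C(12,5) = 792 equally likely rank assignments) gives the two-sided p-value.
Step 5: p-value = 0.030303; compare to alpha = 0.05. reject H0.

U_X = 4, p = 0.030303, reject H0 at alpha = 0.05.


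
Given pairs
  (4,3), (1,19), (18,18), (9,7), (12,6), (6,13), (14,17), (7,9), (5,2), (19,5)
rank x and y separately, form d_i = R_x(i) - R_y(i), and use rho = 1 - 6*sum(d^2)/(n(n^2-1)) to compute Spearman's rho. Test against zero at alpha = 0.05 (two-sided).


Step 1: Rank x and y separately (midranks; no ties here).
rank(x): 4->2, 1->1, 18->9, 9->6, 12->7, 6->4, 14->8, 7->5, 5->3, 19->10
rank(y): 3->2, 19->10, 18->9, 7->5, 6->4, 13->7, 17->8, 9->6, 2->1, 5->3
Step 2: d_i = R_x(i) - R_y(i); compute d_i^2.
  (2-2)^2=0, (1-10)^2=81, (9-9)^2=0, (6-5)^2=1, (7-4)^2=9, (4-7)^2=9, (8-8)^2=0, (5-6)^2=1, (3-1)^2=4, (10-3)^2=49
sum(d^2) = 154.
Step 3: rho = 1 - 6*154 / (10*(10^2 - 1)) = 1 - 924/990 = 0.066667.
Step 4: Under H0, t = rho * sqrt((n-2)/(1-rho^2)) = 0.1890 ~ t(8).
Step 5: Two-sided p-value from the t-distribution with 8 df = 0.854813.
Step 6: alpha = 0.05. fail to reject H0.

rho = 0.0667, p = 0.854813, fail to reject H0 at alpha = 0.05.


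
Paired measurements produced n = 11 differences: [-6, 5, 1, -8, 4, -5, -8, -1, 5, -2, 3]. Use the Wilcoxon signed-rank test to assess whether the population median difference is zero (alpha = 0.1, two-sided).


Step 1: Drop any zero differences (none here) and take |d_i|.
|d| = [6, 5, 1, 8, 4, 5, 8, 1, 5, 2, 3]
Step 2: Midrank |d_i| (ties get averaged ranks).
ranks: |6|->9, |5|->7, |1|->1.5, |8|->10.5, |4|->5, |5|->7, |8|->10.5, |1|->1.5, |5|->7, |2|->3, |3|->4
Step 3: Attach original signs; sum ranks with positive sign and with negative sign.
W+ = 7 + 1.5 + 5 + 7 + 4 = 24.5
W- = 9 + 10.5 + 7 + 10.5 + 1.5 + 3 = 41.5
(Check: W+ + W- = 66 should equal n(n+1)/2 = 66.)
Step 4: Test statistic W = min(W+, W-) = 24.5.
Step 5: Ties in |d|, so use the tie-corrected normal approximation.
        E[W] = n(n+1)/4 = 11*12/4 = 33.
        Tie groups: |d|=1 (t=2), |d|=5 (t=3), |d|=8 (t=2); sum(t^3 - t) = 36.
        Var[W] = n(n+1)(2n+1)/24 - sum(t^3-t)/48 = 3036/24 - 36/48 = 125.75.
        z = (W - E[W]) / sqrt(Var[W]) = (24.5 - 33) / 11.2138 = -0.7580.
        Two-sided p = 2*Phi(z) = 0.448455.
Step 6: alpha = 0.1. fail to reject H0.

W+ = 24.5, W- = 41.5, W = min = 24.5, p = 0.448455, fail to reject H0.


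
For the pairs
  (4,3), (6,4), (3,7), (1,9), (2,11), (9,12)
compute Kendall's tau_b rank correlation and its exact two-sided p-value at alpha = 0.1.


Step 1: Enumerate the 15 unordered pairs (i,j) with i<j and classify each by sign(x_j-x_i) * sign(y_j-y_i).
  (1,2):dx=+2,dy=+1->C; (1,3):dx=-1,dy=+4->D; (1,4):dx=-3,dy=+6->D; (1,5):dx=-2,dy=+8->D
  (1,6):dx=+5,dy=+9->C; (2,3):dx=-3,dy=+3->D; (2,4):dx=-5,dy=+5->D; (2,5):dx=-4,dy=+7->D
  (2,6):dx=+3,dy=+8->C; (3,4):dx=-2,dy=+2->D; (3,5):dx=-1,dy=+4->D; (3,6):dx=+6,dy=+5->C
  (4,5):dx=+1,dy=+2->C; (4,6):dx=+8,dy=+3->C; (5,6):dx=+7,dy=+1->C
Step 2: C = 7, D = 8, total pairs = 15.
Step 3: tau = (C - D)/(n(n-1)/2) = (7 - 8)/15 = -0.066667.
Step 4: Exact two-sided p-value (enumerate n! = 720 permutations of y under H0): p = 1.000000.
Step 5: alpha = 0.1. fail to reject H0.

tau_b = -0.0667 (C=7, D=8), p = 1.000000, fail to reject H0.


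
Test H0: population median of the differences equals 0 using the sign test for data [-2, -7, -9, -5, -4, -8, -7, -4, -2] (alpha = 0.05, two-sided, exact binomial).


Step 1: Discard zero differences. Original n = 9; n_eff = number of nonzero differences = 9.
Nonzero differences (with sign): -2, -7, -9, -5, -4, -8, -7, -4, -2
Step 2: Count signs: positive = 0, negative = 9.
Step 3: Under H0: P(positive) = 0.5, so the number of positives S ~ Bin(9, 0.5).
Step 4: Two-sided exact p-value = sum of Bin(9,0.5) probabilities at or below the observed probability = 0.003906.
Step 5: alpha = 0.05. reject H0.

n_eff = 9, pos = 0, neg = 9, p = 0.003906, reject H0.


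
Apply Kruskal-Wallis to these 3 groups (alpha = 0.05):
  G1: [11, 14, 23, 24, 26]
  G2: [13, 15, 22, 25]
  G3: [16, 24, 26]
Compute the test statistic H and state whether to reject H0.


Step 1: Combine all N = 12 observations and assign midranks.
sorted (value, group, rank): (11,G1,1), (13,G2,2), (14,G1,3), (15,G2,4), (16,G3,5), (22,G2,6), (23,G1,7), (24,G1,8.5), (24,G3,8.5), (25,G2,10), (26,G1,11.5), (26,G3,11.5)
Step 2: Sum ranks within each group.
R_1 = 31 (n_1 = 5)
R_2 = 22 (n_2 = 4)
R_3 = 25 (n_3 = 3)
Step 3: H = 12/(N(N+1)) * sum(R_i^2/n_i) - 3(N+1)
     = 12/(12*13) * (31^2/5 + 22^2/4 + 25^2/3) - 3*13
     = 0.076923 * 521.533 - 39
     = 1.117949.
Step 4: Ties present; correction factor C = 1 - 12/(12^3 - 12) = 0.993007. Corrected H = 1.117949 / 0.993007 = 1.125822.
Step 5: Under H0, H ~ chi^2(2); p-value = 0.569549.
Step 6: alpha = 0.05. fail to reject H0.

H = 1.1258, df = 2, p = 0.569549, fail to reject H0.


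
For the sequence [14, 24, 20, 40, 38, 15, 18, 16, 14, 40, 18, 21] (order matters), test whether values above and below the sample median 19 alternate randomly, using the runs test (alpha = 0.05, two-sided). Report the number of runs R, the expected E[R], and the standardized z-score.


Step 1: Compute median = 19; label A = above, B = below.
Labels in order: BAAAABBBBABA  (n_A = 6, n_B = 6)
Step 2: Count runs R = 6.
Step 3: Under H0 (random ordering), E[R] = 2*n_A*n_B/(n_A+n_B) + 1 = 2*6*6/12 + 1 = 7.0000.
        Var[R] = 2*n_A*n_B*(2*n_A*n_B - n_A - n_B) / ((n_A+n_B)^2 * (n_A+n_B-1)) = 4320/1584 = 2.7273.
        SD[R] = 1.6514.
Step 4: Continuity-corrected z = (R + 0.5 - E[R]) / SD[R] = (6 + 0.5 - 7.0000) / 1.6514 = -0.3028.
Step 5: Two-sided p-value via normal approximation = 2*(1 - Phi(|z|)) = 0.762069.
Step 6: alpha = 0.05. fail to reject H0.

R = 6, z = -0.3028, p = 0.762069, fail to reject H0.


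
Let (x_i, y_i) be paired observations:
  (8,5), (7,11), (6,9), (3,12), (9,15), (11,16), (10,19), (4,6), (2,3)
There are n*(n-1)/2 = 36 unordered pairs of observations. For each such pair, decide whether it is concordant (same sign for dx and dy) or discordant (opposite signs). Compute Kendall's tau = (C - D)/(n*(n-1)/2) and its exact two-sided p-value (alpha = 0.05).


Step 1: Enumerate the 36 unordered pairs (i,j) with i<j and classify each by sign(x_j-x_i) * sign(y_j-y_i).
  (1,2):dx=-1,dy=+6->D; (1,3):dx=-2,dy=+4->D; (1,4):dx=-5,dy=+7->D; (1,5):dx=+1,dy=+10->C
  (1,6):dx=+3,dy=+11->C; (1,7):dx=+2,dy=+14->C; (1,8):dx=-4,dy=+1->D; (1,9):dx=-6,dy=-2->C
  (2,3):dx=-1,dy=-2->C; (2,4):dx=-4,dy=+1->D; (2,5):dx=+2,dy=+4->C; (2,6):dx=+4,dy=+5->C
  (2,7):dx=+3,dy=+8->C; (2,8):dx=-3,dy=-5->C; (2,9):dx=-5,dy=-8->C; (3,4):dx=-3,dy=+3->D
  (3,5):dx=+3,dy=+6->C; (3,6):dx=+5,dy=+7->C; (3,7):dx=+4,dy=+10->C; (3,8):dx=-2,dy=-3->C
  (3,9):dx=-4,dy=-6->C; (4,5):dx=+6,dy=+3->C; (4,6):dx=+8,dy=+4->C; (4,7):dx=+7,dy=+7->C
  (4,8):dx=+1,dy=-6->D; (4,9):dx=-1,dy=-9->C; (5,6):dx=+2,dy=+1->C; (5,7):dx=+1,dy=+4->C
  (5,8):dx=-5,dy=-9->C; (5,9):dx=-7,dy=-12->C; (6,7):dx=-1,dy=+3->D; (6,8):dx=-7,dy=-10->C
  (6,9):dx=-9,dy=-13->C; (7,8):dx=-6,dy=-13->C; (7,9):dx=-8,dy=-16->C; (8,9):dx=-2,dy=-3->C
Step 2: C = 28, D = 8, total pairs = 36.
Step 3: tau = (C - D)/(n(n-1)/2) = (28 - 8)/36 = 0.555556.
Step 4: Exact two-sided p-value (enumerate n! = 362880 permutations of y under H0): p = 0.044615.
Step 5: alpha = 0.05. reject H0.

tau_b = 0.5556 (C=28, D=8), p = 0.044615, reject H0.


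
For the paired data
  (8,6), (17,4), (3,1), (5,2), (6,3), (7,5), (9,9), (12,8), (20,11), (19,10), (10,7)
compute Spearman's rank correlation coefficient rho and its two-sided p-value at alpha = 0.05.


Step 1: Rank x and y separately (midranks; no ties here).
rank(x): 8->5, 17->9, 3->1, 5->2, 6->3, 7->4, 9->6, 12->8, 20->11, 19->10, 10->7
rank(y): 6->6, 4->4, 1->1, 2->2, 3->3, 5->5, 9->9, 8->8, 11->11, 10->10, 7->7
Step 2: d_i = R_x(i) - R_y(i); compute d_i^2.
  (5-6)^2=1, (9-4)^2=25, (1-1)^2=0, (2-2)^2=0, (3-3)^2=0, (4-5)^2=1, (6-9)^2=9, (8-8)^2=0, (11-11)^2=0, (10-10)^2=0, (7-7)^2=0
sum(d^2) = 36.
Step 3: rho = 1 - 6*36 / (11*(11^2 - 1)) = 1 - 216/1320 = 0.836364.
Step 4: Under H0, t = rho * sqrt((n-2)/(1-rho^2)) = 4.5772 ~ t(9).
Step 5: Two-sided p-value from the t-distribution with 9 df = 0.001333.
Step 6: alpha = 0.05. reject H0.

rho = 0.8364, p = 0.001333, reject H0 at alpha = 0.05.


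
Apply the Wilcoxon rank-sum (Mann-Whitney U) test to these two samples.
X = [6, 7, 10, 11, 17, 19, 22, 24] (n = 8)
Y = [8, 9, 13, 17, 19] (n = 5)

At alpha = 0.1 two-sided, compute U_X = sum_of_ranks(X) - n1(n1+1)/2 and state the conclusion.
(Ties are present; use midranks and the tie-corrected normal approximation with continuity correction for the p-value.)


Step 1: Combine and sort all 13 observations; assign midranks.
sorted (value, group): (6,X), (7,X), (8,Y), (9,Y), (10,X), (11,X), (13,Y), (17,X), (17,Y), (19,X), (19,Y), (22,X), (24,X)
ranks: 6->1, 7->2, 8->3, 9->4, 10->5, 11->6, 13->7, 17->8.5, 17->8.5, 19->10.5, 19->10.5, 22->12, 24->13
Step 2: Rank sum for X: R1 = 1 + 2 + 5 + 6 + 8.5 + 10.5 + 12 + 13 = 58.
Step 3: U_X = R1 - n1(n1+1)/2 = 58 - 8*9/2 = 58 - 36 = 22.
       U_Y = n1*n2 - U_X = 40 - 22 = 18.
Step 4: Ties are present, so use the tie-corrected normal approximation (with continuity correction) for the p-value.
Step 5: p-value = 0.825728; compare to alpha = 0.1. fail to reject H0.

U_X = 22, p = 0.825728, fail to reject H0 at alpha = 0.1.


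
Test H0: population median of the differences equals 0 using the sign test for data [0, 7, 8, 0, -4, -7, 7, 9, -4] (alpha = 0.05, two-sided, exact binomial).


Step 1: Discard zero differences. Original n = 9; n_eff = number of nonzero differences = 7.
Nonzero differences (with sign): +7, +8, -4, -7, +7, +9, -4
Step 2: Count signs: positive = 4, negative = 3.
Step 3: Under H0: P(positive) = 0.5, so the number of positives S ~ Bin(7, 0.5).
Step 4: Two-sided exact p-value = sum of Bin(7,0.5) probabilities at or below the observed probability = 1.000000.
Step 5: alpha = 0.05. fail to reject H0.

n_eff = 7, pos = 4, neg = 3, p = 1.000000, fail to reject H0.


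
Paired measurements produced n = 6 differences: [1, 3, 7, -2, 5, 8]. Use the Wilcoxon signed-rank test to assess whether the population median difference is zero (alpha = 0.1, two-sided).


Step 1: Drop any zero differences (none here) and take |d_i|.
|d| = [1, 3, 7, 2, 5, 8]
Step 2: Midrank |d_i| (ties get averaged ranks).
ranks: |1|->1, |3|->3, |7|->5, |2|->2, |5|->4, |8|->6
Step 3: Attach original signs; sum ranks with positive sign and with negative sign.
W+ = 1 + 3 + 5 + 4 + 6 = 19
W- = 2 = 2
(Check: W+ + W- = 21 should equal n(n+1)/2 = 21.)
Step 4: Test statistic W = min(W+, W-) = 2.
Step 5: No ties, so the exact null distribution over the 2^6 = 64 sign assignments gives the two-sided p-value = 0.093750.
Step 6: alpha = 0.1. reject H0.

W+ = 19, W- = 2, W = min = 2, p = 0.093750, reject H0.


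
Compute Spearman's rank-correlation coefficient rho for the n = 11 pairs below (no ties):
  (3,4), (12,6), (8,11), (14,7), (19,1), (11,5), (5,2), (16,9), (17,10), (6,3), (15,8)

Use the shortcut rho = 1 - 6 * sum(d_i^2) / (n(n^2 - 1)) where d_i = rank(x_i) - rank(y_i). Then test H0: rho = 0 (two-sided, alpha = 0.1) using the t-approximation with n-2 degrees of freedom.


Step 1: Rank x and y separately (midranks; no ties here).
rank(x): 3->1, 12->6, 8->4, 14->7, 19->11, 11->5, 5->2, 16->9, 17->10, 6->3, 15->8
rank(y): 4->4, 6->6, 11->11, 7->7, 1->1, 5->5, 2->2, 9->9, 10->10, 3->3, 8->8
Step 2: d_i = R_x(i) - R_y(i); compute d_i^2.
  (1-4)^2=9, (6-6)^2=0, (4-11)^2=49, (7-7)^2=0, (11-1)^2=100, (5-5)^2=0, (2-2)^2=0, (9-9)^2=0, (10-10)^2=0, (3-3)^2=0, (8-8)^2=0
sum(d^2) = 158.
Step 3: rho = 1 - 6*158 / (11*(11^2 - 1)) = 1 - 948/1320 = 0.281818.
Step 4: Under H0, t = rho * sqrt((n-2)/(1-rho^2)) = 0.8812 ~ t(9).
Step 5: Two-sided p-value from the t-distribution with 9 df = 0.401145.
Step 6: alpha = 0.1. fail to reject H0.

rho = 0.2818, p = 0.401145, fail to reject H0 at alpha = 0.1.


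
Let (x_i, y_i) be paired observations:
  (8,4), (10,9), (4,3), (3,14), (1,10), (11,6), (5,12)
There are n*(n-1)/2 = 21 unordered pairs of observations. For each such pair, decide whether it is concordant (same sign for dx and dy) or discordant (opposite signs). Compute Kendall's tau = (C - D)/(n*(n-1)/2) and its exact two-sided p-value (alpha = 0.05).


Step 1: Enumerate the 21 unordered pairs (i,j) with i<j and classify each by sign(x_j-x_i) * sign(y_j-y_i).
  (1,2):dx=+2,dy=+5->C; (1,3):dx=-4,dy=-1->C; (1,4):dx=-5,dy=+10->D; (1,5):dx=-7,dy=+6->D
  (1,6):dx=+3,dy=+2->C; (1,7):dx=-3,dy=+8->D; (2,3):dx=-6,dy=-6->C; (2,4):dx=-7,dy=+5->D
  (2,5):dx=-9,dy=+1->D; (2,6):dx=+1,dy=-3->D; (2,7):dx=-5,dy=+3->D; (3,4):dx=-1,dy=+11->D
  (3,5):dx=-3,dy=+7->D; (3,6):dx=+7,dy=+3->C; (3,7):dx=+1,dy=+9->C; (4,5):dx=-2,dy=-4->C
  (4,6):dx=+8,dy=-8->D; (4,7):dx=+2,dy=-2->D; (5,6):dx=+10,dy=-4->D; (5,7):dx=+4,dy=+2->C
  (6,7):dx=-6,dy=+6->D
Step 2: C = 8, D = 13, total pairs = 21.
Step 3: tau = (C - D)/(n(n-1)/2) = (8 - 13)/21 = -0.238095.
Step 4: Exact two-sided p-value (enumerate n! = 5040 permutations of y under H0): p = 0.561905.
Step 5: alpha = 0.05. fail to reject H0.

tau_b = -0.2381 (C=8, D=13), p = 0.561905, fail to reject H0.


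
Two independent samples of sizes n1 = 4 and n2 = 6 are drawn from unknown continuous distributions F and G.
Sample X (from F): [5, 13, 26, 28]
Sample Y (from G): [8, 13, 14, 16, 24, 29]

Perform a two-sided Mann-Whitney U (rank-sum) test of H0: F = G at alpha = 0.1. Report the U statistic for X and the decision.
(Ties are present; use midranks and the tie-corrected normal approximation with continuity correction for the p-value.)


Step 1: Combine and sort all 10 observations; assign midranks.
sorted (value, group): (5,X), (8,Y), (13,X), (13,Y), (14,Y), (16,Y), (24,Y), (26,X), (28,X), (29,Y)
ranks: 5->1, 8->2, 13->3.5, 13->3.5, 14->5, 16->6, 24->7, 26->8, 28->9, 29->10
Step 2: Rank sum for X: R1 = 1 + 3.5 + 8 + 9 = 21.5.
Step 3: U_X = R1 - n1(n1+1)/2 = 21.5 - 4*5/2 = 21.5 - 10 = 11.5.
       U_Y = n1*n2 - U_X = 24 - 11.5 = 12.5.
Step 4: Ties are present, so use the tie-corrected normal approximation (with continuity correction) for the p-value.
Step 5: p-value = 1.000000; compare to alpha = 0.1. fail to reject H0.

U_X = 11.5, p = 1.000000, fail to reject H0 at alpha = 0.1.


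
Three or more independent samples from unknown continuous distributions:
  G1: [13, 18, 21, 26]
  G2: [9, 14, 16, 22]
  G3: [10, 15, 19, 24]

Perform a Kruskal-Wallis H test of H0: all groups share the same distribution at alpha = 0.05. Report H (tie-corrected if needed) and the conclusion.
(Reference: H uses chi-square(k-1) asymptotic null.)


Step 1: Combine all N = 12 observations and assign midranks.
sorted (value, group, rank): (9,G2,1), (10,G3,2), (13,G1,3), (14,G2,4), (15,G3,5), (16,G2,6), (18,G1,7), (19,G3,8), (21,G1,9), (22,G2,10), (24,G3,11), (26,G1,12)
Step 2: Sum ranks within each group.
R_1 = 31 (n_1 = 4)
R_2 = 21 (n_2 = 4)
R_3 = 26 (n_3 = 4)
Step 3: H = 12/(N(N+1)) * sum(R_i^2/n_i) - 3(N+1)
     = 12/(12*13) * (31^2/4 + 21^2/4 + 26^2/4) - 3*13
     = 0.076923 * 519.5 - 39
     = 0.961538.
Step 4: No ties, so H is used without correction.
Step 5: Under H0, H ~ chi^2(2); p-value = 0.618308.
Step 6: alpha = 0.05. fail to reject H0.

H = 0.9615, df = 2, p = 0.618308, fail to reject H0.


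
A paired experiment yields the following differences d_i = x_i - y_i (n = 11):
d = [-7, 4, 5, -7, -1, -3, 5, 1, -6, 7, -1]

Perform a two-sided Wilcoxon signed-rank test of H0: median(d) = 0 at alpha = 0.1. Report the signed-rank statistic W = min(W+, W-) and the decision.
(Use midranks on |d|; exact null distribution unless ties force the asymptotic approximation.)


Step 1: Drop any zero differences (none here) and take |d_i|.
|d| = [7, 4, 5, 7, 1, 3, 5, 1, 6, 7, 1]
Step 2: Midrank |d_i| (ties get averaged ranks).
ranks: |7|->10, |4|->5, |5|->6.5, |7|->10, |1|->2, |3|->4, |5|->6.5, |1|->2, |6|->8, |7|->10, |1|->2
Step 3: Attach original signs; sum ranks with positive sign and with negative sign.
W+ = 5 + 6.5 + 6.5 + 2 + 10 = 30
W- = 10 + 10 + 2 + 4 + 8 + 2 = 36
(Check: W+ + W- = 66 should equal n(n+1)/2 = 66.)
Step 4: Test statistic W = min(W+, W-) = 30.
Step 5: Ties in |d|, so use the tie-corrected normal approximation.
        E[W] = n(n+1)/4 = 11*12/4 = 33.
        Tie groups: |d|=1 (t=3), |d|=5 (t=2), |d|=7 (t=3); sum(t^3 - t) = 54.
        Var[W] = n(n+1)(2n+1)/24 - sum(t^3-t)/48 = 3036/24 - 54/48 = 125.375.
        z = (W - E[W]) / sqrt(Var[W]) = (30 - 33) / 11.1971 = -0.2679.
        Two-sided p = 2*Phi(z) = 0.788756.
Step 6: alpha = 0.1. fail to reject H0.

W+ = 30, W- = 36, W = min = 30, p = 0.788756, fail to reject H0.


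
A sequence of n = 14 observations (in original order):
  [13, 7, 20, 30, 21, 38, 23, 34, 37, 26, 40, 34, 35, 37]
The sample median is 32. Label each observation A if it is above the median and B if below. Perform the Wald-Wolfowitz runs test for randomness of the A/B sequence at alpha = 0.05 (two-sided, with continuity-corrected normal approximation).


Step 1: Compute median = 32; label A = above, B = below.
Labels in order: BBBBBABAABAAAA  (n_A = 7, n_B = 7)
Step 2: Count runs R = 6.
Step 3: Under H0 (random ordering), E[R] = 2*n_A*n_B/(n_A+n_B) + 1 = 2*7*7/14 + 1 = 8.0000.
        Var[R] = 2*n_A*n_B*(2*n_A*n_B - n_A - n_B) / ((n_A+n_B)^2 * (n_A+n_B-1)) = 8232/2548 = 3.2308.
        SD[R] = 1.7974.
Step 4: Continuity-corrected z = (R + 0.5 - E[R]) / SD[R] = (6 + 0.5 - 8.0000) / 1.7974 = -0.8345.
Step 5: Two-sided p-value via normal approximation = 2*(1 - Phi(|z|)) = 0.403986.
Step 6: alpha = 0.05. fail to reject H0.

R = 6, z = -0.8345, p = 0.403986, fail to reject H0.


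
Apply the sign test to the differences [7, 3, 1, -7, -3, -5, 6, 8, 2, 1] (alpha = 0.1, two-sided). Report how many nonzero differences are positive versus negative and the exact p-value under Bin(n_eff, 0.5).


Step 1: Discard zero differences. Original n = 10; n_eff = number of nonzero differences = 10.
Nonzero differences (with sign): +7, +3, +1, -7, -3, -5, +6, +8, +2, +1
Step 2: Count signs: positive = 7, negative = 3.
Step 3: Under H0: P(positive) = 0.5, so the number of positives S ~ Bin(10, 0.5).
Step 4: Two-sided exact p-value = sum of Bin(10,0.5) probabilities at or below the observed probability = 0.343750.
Step 5: alpha = 0.1. fail to reject H0.

n_eff = 10, pos = 7, neg = 3, p = 0.343750, fail to reject H0.


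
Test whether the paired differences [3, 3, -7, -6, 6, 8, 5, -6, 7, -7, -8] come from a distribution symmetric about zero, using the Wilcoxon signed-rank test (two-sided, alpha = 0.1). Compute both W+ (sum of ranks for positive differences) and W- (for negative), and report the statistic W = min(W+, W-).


Step 1: Drop any zero differences (none here) and take |d_i|.
|d| = [3, 3, 7, 6, 6, 8, 5, 6, 7, 7, 8]
Step 2: Midrank |d_i| (ties get averaged ranks).
ranks: |3|->1.5, |3|->1.5, |7|->8, |6|->5, |6|->5, |8|->10.5, |5|->3, |6|->5, |7|->8, |7|->8, |8|->10.5
Step 3: Attach original signs; sum ranks with positive sign and with negative sign.
W+ = 1.5 + 1.5 + 5 + 10.5 + 3 + 8 = 29.5
W- = 8 + 5 + 5 + 8 + 10.5 = 36.5
(Check: W+ + W- = 66 should equal n(n+1)/2 = 66.)
Step 4: Test statistic W = min(W+, W-) = 29.5.
Step 5: Ties in |d|, so use the tie-corrected normal approximation.
        E[W] = n(n+1)/4 = 11*12/4 = 33.
        Tie groups: |d|=3 (t=2), |d|=6 (t=3), |d|=7 (t=3), |d|=8 (t=2); sum(t^3 - t) = 60.
        Var[W] = n(n+1)(2n+1)/24 - sum(t^3-t)/48 = 3036/24 - 60/48 = 125.25.
        z = (W - E[W]) / sqrt(Var[W]) = (29.5 - 33) / 11.1915 = -0.3127.
        Two-sided p = 2*Phi(z) = 0.754481.
Step 6: alpha = 0.1. fail to reject H0.

W+ = 29.5, W- = 36.5, W = min = 29.5, p = 0.754481, fail to reject H0.


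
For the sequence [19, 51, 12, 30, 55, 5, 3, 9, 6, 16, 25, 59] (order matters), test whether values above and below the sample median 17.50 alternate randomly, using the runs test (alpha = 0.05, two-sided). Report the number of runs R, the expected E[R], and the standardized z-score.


Step 1: Compute median = 17.50; label A = above, B = below.
Labels in order: AABAABBBBBAA  (n_A = 6, n_B = 6)
Step 2: Count runs R = 5.
Step 3: Under H0 (random ordering), E[R] = 2*n_A*n_B/(n_A+n_B) + 1 = 2*6*6/12 + 1 = 7.0000.
        Var[R] = 2*n_A*n_B*(2*n_A*n_B - n_A - n_B) / ((n_A+n_B)^2 * (n_A+n_B-1)) = 4320/1584 = 2.7273.
        SD[R] = 1.6514.
Step 4: Continuity-corrected z = (R + 0.5 - E[R]) / SD[R] = (5 + 0.5 - 7.0000) / 1.6514 = -0.9083.
Step 5: Two-sided p-value via normal approximation = 2*(1 - Phi(|z|)) = 0.363722.
Step 6: alpha = 0.05. fail to reject H0.

R = 5, z = -0.9083, p = 0.363722, fail to reject H0.


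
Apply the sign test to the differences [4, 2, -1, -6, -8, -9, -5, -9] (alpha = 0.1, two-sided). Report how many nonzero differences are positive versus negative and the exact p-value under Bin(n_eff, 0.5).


Step 1: Discard zero differences. Original n = 8; n_eff = number of nonzero differences = 8.
Nonzero differences (with sign): +4, +2, -1, -6, -8, -9, -5, -9
Step 2: Count signs: positive = 2, negative = 6.
Step 3: Under H0: P(positive) = 0.5, so the number of positives S ~ Bin(8, 0.5).
Step 4: Two-sided exact p-value = sum of Bin(8,0.5) probabilities at or below the observed probability = 0.289062.
Step 5: alpha = 0.1. fail to reject H0.

n_eff = 8, pos = 2, neg = 6, p = 0.289062, fail to reject H0.
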